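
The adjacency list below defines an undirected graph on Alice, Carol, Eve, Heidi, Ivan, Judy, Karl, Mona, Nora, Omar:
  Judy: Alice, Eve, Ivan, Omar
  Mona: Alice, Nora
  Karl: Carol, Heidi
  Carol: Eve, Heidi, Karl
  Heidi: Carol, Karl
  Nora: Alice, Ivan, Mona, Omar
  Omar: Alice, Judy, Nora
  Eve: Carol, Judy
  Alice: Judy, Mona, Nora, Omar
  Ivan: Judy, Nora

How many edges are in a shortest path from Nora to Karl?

5

Distance 0: Nora.
Distance 1: Alice, Ivan, Mona, Omar.
Distance 2: Judy.
Distance 3: Eve.
Distance 4: Carol.
Distance 5: Heidi, Karl — contains Karl.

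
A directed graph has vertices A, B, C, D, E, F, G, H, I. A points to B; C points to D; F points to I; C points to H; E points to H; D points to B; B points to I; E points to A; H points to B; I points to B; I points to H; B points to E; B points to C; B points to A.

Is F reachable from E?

No

Explore from E.
Distance 1: reach A, H.
Distance 2: reach B.
Distance 3: reach C, I.
Distance 4: reach D.
The search from E is exhausted; no directed path reaches F.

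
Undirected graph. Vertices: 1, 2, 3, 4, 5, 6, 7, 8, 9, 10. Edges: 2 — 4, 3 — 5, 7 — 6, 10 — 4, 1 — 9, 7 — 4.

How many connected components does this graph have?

4

From 1: component {1, 9}.
From 2: component {2, 4, 6, 7, 10}.
From 3: component {3, 5}.
From 8: component {8}.
That's 4 components.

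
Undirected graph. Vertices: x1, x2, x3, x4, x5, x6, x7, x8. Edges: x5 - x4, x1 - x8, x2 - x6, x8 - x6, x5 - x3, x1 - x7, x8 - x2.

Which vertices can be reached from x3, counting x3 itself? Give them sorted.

Start at x3.
Its neighbours: x5.
Then their neighbours: x4.
Nothing further is reachable.

x3, x4, x5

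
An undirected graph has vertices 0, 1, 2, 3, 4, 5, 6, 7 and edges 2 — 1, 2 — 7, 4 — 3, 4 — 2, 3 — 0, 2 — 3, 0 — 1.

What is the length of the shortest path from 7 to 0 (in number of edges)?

Distance 0: 7.
Distance 1: 2.
Distance 2: 1, 3, 4.
Distance 3: 0 — contains 0.

3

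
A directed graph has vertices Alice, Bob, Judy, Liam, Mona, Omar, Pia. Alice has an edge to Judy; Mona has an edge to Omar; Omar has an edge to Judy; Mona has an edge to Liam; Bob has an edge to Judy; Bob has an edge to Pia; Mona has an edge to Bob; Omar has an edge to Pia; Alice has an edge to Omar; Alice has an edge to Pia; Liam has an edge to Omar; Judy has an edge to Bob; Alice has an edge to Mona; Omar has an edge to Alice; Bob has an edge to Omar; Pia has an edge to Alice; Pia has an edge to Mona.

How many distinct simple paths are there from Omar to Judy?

7

Omar→Alice→Judy
Omar→Alice→Mona→Bob→Judy
Omar→Alice→Pia→Mona→Bob→Judy
Omar→Judy
Omar→Pia→Alice→Judy
Omar→Pia→Alice→Mona→Bob→Judy
Omar→Pia→Mona→Bob→Judy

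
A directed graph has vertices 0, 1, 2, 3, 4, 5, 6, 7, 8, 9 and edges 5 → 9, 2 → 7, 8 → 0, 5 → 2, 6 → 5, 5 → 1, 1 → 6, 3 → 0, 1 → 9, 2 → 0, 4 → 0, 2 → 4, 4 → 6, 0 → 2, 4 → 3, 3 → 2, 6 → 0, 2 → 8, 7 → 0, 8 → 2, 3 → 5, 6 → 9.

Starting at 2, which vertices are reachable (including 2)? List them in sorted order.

0, 1, 2, 3, 4, 5, 6, 7, 8, 9

Start at 2.
Its neighbours: 0, 4, 7, 8.
Then their neighbours: 3, 6.
Then next layer: 5, 9.
Then next layer: 1.
Every vertex is now reached.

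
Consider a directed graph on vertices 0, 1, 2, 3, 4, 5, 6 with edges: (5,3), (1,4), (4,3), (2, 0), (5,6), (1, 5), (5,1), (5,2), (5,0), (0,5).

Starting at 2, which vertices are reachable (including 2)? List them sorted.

Start at 2.
Its neighbours: 0.
Then their neighbours: 5.
Then next layer: 1, 3, 6.
Then next layer: 4.
Every vertex is now reached.

0, 1, 2, 3, 4, 5, 6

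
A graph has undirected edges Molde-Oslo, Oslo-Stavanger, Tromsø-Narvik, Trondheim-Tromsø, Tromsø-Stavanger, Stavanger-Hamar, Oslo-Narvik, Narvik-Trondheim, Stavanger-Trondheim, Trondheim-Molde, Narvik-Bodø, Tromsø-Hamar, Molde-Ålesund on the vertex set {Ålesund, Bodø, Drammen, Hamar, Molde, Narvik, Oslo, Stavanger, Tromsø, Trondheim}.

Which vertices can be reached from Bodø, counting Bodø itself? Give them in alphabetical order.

Ålesund, Bodø, Hamar, Molde, Narvik, Oslo, Stavanger, Tromsø, Trondheim

Start at Bodø.
Its neighbours: Narvik.
Then their neighbours: Oslo, Tromsø, Trondheim.
Then next layer: Hamar, Molde, Stavanger.
Then next layer: Ålesund.
Nothing further is reachable.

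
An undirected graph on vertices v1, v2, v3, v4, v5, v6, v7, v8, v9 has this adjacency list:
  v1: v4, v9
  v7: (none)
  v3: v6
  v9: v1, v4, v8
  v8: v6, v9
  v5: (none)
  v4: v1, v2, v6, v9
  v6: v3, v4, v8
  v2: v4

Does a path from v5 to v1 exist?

No

v5 has no edges, so nothing is reachable from it.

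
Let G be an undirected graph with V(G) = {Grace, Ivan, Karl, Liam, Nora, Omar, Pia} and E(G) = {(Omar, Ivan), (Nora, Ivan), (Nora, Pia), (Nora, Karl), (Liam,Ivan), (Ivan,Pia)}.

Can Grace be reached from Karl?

Explore from Karl.
Distance 1: reach Nora.
Distance 2: reach Ivan, Pia.
Distance 3: reach Liam, Omar.
The search is exhausted without reaching Grace; it lies in a different component.

No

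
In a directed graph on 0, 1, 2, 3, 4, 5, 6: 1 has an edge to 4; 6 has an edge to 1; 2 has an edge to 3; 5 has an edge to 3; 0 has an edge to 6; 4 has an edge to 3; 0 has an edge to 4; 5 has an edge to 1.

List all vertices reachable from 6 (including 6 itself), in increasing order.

1, 3, 4, 6

Start at 6.
Its neighbours: 1.
Then their neighbours: 4.
Then next layer: 3.
Nothing further is reachable.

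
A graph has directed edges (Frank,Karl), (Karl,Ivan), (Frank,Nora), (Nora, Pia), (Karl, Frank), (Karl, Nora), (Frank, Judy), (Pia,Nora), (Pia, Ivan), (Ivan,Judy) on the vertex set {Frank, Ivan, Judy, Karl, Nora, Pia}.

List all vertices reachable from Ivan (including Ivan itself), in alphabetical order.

Start at Ivan.
Its neighbours: Judy.
Nothing further is reachable.

Ivan, Judy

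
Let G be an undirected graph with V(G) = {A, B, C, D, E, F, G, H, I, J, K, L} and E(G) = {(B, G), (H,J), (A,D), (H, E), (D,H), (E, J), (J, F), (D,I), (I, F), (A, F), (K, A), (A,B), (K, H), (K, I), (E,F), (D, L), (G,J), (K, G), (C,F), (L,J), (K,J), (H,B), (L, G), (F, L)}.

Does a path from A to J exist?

Yes

Explore from A.
Distance 1: reach B, D, F, K.
Distance 2: reach C, E, G, H, I, J, L.
Found J.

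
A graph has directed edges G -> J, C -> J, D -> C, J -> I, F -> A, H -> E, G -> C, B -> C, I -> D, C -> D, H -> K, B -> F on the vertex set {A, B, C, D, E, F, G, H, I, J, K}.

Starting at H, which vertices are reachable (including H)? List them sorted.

E, H, K

Start at H.
Its neighbours: E, K.
Nothing further is reachable.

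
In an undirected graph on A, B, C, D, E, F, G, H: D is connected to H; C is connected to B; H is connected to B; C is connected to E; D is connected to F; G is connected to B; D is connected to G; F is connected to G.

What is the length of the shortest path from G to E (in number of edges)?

3

Distance 0: G.
Distance 1: B, D, F.
Distance 2: C, H.
Distance 3: E — contains E.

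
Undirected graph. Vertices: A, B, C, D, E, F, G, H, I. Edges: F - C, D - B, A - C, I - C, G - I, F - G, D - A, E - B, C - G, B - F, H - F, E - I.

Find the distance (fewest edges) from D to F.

2

Distance 0: D.
Distance 1: A, B.
Distance 2: C, E, F — contains F.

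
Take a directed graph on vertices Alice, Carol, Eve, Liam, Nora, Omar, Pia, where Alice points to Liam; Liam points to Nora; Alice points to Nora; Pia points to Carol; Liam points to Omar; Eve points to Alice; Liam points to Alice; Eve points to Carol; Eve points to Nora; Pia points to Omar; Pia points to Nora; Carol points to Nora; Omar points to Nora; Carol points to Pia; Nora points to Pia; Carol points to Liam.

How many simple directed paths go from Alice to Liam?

2

Alice→Liam
Alice→Nora→Pia→Carol→Liam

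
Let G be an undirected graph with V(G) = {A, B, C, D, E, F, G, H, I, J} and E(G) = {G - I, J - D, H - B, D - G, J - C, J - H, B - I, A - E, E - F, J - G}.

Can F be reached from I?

No

Explore from I.
Distance 1: reach B, G.
Distance 2: reach D, H, J.
Distance 3: reach C.
The search is exhausted without reaching F; it lies in a different component.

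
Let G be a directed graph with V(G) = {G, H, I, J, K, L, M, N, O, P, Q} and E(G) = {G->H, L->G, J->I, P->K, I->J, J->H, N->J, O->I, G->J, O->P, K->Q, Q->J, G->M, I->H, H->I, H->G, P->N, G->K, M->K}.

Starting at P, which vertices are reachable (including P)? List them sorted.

Start at P.
Its neighbours: K, N.
Then their neighbours: J, Q.
Then next layer: H, I.
Then next layer: G.
Then next layer: M.
Nothing further is reachable.

G, H, I, J, K, M, N, P, Q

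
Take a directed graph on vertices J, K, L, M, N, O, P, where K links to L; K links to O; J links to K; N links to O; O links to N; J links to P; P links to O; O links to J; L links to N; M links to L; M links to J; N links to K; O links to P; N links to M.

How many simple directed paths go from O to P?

3

O→J→P
O→N→M→J→P
O→P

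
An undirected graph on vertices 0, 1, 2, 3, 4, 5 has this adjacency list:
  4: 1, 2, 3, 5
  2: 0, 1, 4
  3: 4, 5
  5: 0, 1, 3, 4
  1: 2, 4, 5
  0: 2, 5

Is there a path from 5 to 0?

Yes

Explore from 5.
Distance 1: reach 0, 1, 3, 4.
Found 0.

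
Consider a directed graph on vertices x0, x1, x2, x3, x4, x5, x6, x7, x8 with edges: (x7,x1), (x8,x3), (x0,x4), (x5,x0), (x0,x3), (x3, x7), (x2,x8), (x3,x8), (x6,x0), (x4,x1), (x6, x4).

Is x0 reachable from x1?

No

x1 has no outgoing edges, so nothing is reachable from it.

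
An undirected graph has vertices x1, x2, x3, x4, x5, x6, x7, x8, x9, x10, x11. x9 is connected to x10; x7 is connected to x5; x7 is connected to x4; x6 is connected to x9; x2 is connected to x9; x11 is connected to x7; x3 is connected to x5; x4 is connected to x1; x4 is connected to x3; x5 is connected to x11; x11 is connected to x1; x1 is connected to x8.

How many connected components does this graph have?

2

From x1: component {x1, x3, x4, x5, x7, x8, x11}.
From x2: component {x2, x6, x9, x10}.
That's 2 components.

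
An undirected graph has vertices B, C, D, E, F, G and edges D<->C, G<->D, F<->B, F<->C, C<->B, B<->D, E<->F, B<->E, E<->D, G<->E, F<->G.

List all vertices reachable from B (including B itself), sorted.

B, C, D, E, F, G

Start at B.
Its neighbours: C, D, E, F.
Then their neighbours: G.
Every vertex is now reached.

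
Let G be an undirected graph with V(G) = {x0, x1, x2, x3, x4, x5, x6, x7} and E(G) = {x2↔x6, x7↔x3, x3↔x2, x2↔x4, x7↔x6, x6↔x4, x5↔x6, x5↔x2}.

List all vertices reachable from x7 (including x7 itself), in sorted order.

Start at x7.
Its neighbours: x3, x6.
Then their neighbours: x2, x4, x5.
Nothing further is reachable.

x2, x3, x4, x5, x6, x7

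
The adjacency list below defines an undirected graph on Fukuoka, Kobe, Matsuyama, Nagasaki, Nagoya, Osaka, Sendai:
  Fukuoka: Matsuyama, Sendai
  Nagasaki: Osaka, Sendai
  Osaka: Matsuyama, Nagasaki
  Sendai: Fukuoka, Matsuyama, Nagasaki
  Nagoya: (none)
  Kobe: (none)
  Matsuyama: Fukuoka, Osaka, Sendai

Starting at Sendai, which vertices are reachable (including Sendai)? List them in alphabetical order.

Fukuoka, Matsuyama, Nagasaki, Osaka, Sendai

Start at Sendai.
Its neighbours: Fukuoka, Matsuyama, Nagasaki.
Then their neighbours: Osaka.
Nothing further is reachable.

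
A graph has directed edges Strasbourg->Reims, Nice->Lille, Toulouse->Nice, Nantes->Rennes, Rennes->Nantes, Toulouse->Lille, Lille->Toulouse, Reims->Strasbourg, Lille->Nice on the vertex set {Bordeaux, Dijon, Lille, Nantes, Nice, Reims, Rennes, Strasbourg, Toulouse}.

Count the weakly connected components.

5

From Bordeaux: component {Bordeaux}.
From Dijon: component {Dijon}.
From Lille: component {Lille, Nice, Toulouse}.
From Nantes: component {Nantes, Rennes}.
From Reims: component {Reims, Strasbourg}.
That's 5 components.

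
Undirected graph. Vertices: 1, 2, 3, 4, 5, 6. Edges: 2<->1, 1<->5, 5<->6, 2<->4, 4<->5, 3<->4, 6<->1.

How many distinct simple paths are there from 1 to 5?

1–2–4–5
1–5
1–6–5

3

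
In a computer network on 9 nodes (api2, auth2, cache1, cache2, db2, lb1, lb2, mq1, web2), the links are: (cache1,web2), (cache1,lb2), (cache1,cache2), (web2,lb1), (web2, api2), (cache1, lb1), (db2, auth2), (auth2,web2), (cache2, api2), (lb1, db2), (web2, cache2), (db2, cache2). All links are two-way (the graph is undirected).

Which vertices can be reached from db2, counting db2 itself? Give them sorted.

api2, auth2, cache1, cache2, db2, lb1, lb2, web2

Start at db2.
Its neighbours: auth2, cache2, lb1.
Then their neighbours: api2, cache1, web2.
Then next layer: lb2.
Nothing further is reachable.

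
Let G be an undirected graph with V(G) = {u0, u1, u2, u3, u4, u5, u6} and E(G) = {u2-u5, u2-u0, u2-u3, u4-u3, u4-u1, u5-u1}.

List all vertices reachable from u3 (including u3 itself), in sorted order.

u0, u1, u2, u3, u4, u5

Start at u3.
Its neighbours: u2, u4.
Then their neighbours: u0, u1, u5.
Nothing further is reachable.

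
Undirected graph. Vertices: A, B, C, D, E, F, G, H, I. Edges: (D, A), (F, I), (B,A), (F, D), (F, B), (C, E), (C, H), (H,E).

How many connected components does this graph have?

3

From A: component {A, B, D, F, I}.
From C: component {C, E, H}.
From G: component {G}.
That's 3 components.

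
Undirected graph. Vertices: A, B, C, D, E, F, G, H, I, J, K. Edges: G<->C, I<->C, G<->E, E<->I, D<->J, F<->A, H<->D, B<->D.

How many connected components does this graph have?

4

From A: component {A, F}.
From B: component {B, D, H, J}.
From C: component {C, E, G, I}.
From K: component {K}.
That's 4 components.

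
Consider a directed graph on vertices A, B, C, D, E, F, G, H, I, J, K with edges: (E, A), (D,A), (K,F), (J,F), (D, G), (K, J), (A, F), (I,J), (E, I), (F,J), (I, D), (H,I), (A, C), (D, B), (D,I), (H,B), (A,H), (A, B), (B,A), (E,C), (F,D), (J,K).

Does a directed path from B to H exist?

Yes

Explore from B.
Distance 1: reach A.
Distance 2: reach C, F, H.
Found H.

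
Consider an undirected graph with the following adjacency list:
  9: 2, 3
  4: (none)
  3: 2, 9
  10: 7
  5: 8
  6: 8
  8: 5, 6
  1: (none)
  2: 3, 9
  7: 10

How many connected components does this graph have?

From 1: component {1}.
From 2: component {2, 3, 9}.
From 4: component {4}.
From 5: component {5, 6, 8}.
From 7: component {7, 10}.
That's 5 components.

5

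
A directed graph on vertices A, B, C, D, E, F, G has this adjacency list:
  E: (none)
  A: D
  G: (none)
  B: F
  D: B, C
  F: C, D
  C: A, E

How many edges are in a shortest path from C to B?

3

Distance 0: C.
Distance 1: A, E.
Distance 2: D.
Distance 3: B — contains B.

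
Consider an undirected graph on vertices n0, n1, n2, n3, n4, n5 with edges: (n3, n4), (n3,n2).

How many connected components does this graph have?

4

From n0: component {n0}.
From n1: component {n1}.
From n2: component {n2, n3, n4}.
From n5: component {n5}.
That's 4 components.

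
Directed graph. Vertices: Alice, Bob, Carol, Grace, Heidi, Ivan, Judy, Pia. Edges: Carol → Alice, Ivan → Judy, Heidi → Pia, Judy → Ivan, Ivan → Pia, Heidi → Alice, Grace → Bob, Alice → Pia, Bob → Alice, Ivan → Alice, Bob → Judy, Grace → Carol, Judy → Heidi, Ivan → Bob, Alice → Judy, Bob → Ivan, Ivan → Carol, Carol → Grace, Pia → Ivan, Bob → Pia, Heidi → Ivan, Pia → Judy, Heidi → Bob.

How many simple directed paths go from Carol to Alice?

14

Carol→Alice
Carol→Grace→Bob→Alice
Carol→Grace→Bob→Ivan→Alice
Carol→Grace→Bob→Ivan→Judy→Heidi→Alice
Carol→Grace→Bob→Ivan→Pia→Judy→Heidi→Alice
Carol→Grace→Bob→Judy→Heidi→Alice
Carol→Grace→Bob→Judy→Heidi→Ivan→Alice
Carol→Grace→Bob→Judy→Heidi→Pia→Ivan→Alice
Carol→Grace→Bob→Judy→Ivan→Alice
Carol→Grace→Bob→Pia→Ivan→Alice
Carol→Grace→Bob→Pia→Ivan→Judy→Heidi→Alice
Carol→Grace→Bob→Pia→Judy→Heidi→Alice
Carol→Grace→Bob→Pia→Judy→Heidi→Ivan→Alice
Carol→Grace→Bob→Pia→Judy→Ivan→Alice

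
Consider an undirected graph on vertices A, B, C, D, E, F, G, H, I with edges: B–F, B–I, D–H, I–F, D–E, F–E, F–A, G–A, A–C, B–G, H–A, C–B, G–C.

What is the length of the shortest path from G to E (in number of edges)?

3

Distance 0: G.
Distance 1: A, B, C.
Distance 2: F, H, I.
Distance 3: D, E — contains E.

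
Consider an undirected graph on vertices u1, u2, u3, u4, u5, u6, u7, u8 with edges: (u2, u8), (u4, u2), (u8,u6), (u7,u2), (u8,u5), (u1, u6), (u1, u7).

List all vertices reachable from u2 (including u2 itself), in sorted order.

Start at u2.
Its neighbours: u4, u7, u8.
Then their neighbours: u1, u5, u6.
Nothing further is reachable.

u1, u2, u4, u5, u6, u7, u8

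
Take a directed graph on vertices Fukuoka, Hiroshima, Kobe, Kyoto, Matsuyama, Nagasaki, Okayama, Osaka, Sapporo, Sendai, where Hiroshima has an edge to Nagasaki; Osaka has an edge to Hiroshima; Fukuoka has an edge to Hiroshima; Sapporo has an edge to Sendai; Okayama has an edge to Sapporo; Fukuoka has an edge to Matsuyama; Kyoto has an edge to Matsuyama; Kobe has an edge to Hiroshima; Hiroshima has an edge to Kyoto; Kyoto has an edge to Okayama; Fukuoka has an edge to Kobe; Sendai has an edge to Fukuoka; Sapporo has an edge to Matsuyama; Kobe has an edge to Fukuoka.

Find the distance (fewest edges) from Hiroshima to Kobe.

6

Distance 0: Hiroshima.
Distance 1: Kyoto, Nagasaki.
Distance 2: Matsuyama, Okayama.
Distance 3: Sapporo.
Distance 4: Sendai.
Distance 5: Fukuoka.
Distance 6: Kobe — contains Kobe.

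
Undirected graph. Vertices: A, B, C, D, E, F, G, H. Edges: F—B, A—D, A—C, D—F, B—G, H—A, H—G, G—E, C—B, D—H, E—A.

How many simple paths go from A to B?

7

A–C–B
A–D–F–B
A–D–H–G–B
A–E–G–B
A–E–G–H–D–F–B
A–H–D–F–B
A–H–G–B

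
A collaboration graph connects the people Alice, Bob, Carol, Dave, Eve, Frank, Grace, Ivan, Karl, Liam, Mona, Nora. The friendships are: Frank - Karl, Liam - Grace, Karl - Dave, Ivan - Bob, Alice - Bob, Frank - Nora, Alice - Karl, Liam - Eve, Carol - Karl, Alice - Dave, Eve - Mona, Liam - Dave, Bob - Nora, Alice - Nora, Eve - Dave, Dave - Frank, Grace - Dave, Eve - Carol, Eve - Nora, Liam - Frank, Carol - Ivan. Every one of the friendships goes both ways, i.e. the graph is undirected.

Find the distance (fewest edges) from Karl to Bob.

Distance 0: Karl.
Distance 1: Alice, Carol, Dave, Frank.
Distance 2: Bob, Eve, Grace, Ivan, Liam, Nora — contains Bob.

2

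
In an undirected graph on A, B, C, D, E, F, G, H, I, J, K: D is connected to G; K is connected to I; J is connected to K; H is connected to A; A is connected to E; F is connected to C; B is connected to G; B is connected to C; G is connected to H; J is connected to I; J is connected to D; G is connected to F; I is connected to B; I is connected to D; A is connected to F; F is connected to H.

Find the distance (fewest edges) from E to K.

6

Distance 0: E.
Distance 1: A.
Distance 2: F, H.
Distance 3: C, G.
Distance 4: B, D.
Distance 5: I, J.
Distance 6: K — contains K.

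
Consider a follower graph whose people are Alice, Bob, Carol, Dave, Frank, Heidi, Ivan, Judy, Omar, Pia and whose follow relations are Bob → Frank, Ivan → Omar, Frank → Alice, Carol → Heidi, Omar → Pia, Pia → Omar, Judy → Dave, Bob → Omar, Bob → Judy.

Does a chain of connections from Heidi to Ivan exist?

No

Heidi has no outgoing edges, so nothing is reachable from it.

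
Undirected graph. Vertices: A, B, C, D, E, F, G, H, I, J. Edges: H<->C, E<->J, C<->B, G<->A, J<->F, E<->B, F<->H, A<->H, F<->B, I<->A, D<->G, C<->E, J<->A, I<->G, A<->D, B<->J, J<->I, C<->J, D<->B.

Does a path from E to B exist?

Yes

Explore from E.
Distance 1: reach B, C, J.
Found B.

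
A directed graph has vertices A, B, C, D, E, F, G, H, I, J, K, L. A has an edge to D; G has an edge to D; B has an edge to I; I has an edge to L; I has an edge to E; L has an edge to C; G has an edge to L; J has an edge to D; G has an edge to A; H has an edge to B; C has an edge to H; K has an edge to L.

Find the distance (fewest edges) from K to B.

Distance 0: K.
Distance 1: L.
Distance 2: C.
Distance 3: H.
Distance 4: B — contains B.

4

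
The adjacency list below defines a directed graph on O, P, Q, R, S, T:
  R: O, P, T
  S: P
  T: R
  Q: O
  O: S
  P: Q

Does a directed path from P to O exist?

Yes

Explore from P.
Distance 1: reach Q.
Distance 2: reach O.
Found O.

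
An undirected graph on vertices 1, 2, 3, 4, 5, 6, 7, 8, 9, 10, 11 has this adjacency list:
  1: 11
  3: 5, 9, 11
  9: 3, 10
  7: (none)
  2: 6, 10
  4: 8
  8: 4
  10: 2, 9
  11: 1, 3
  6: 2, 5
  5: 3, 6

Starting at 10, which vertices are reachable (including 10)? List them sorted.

1, 2, 3, 5, 6, 9, 10, 11

Start at 10.
Its neighbours: 2, 9.
Then their neighbours: 3, 6.
Then next layer: 5, 11.
Then next layer: 1.
Nothing further is reachable.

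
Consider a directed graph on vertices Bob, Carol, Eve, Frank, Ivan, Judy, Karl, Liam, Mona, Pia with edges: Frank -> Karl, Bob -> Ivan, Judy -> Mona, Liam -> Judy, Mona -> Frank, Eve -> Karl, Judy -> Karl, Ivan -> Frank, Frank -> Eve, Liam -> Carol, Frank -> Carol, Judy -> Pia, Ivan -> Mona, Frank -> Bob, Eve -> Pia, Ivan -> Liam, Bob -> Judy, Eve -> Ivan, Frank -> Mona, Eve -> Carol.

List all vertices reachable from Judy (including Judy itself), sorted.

Bob, Carol, Eve, Frank, Ivan, Judy, Karl, Liam, Mona, Pia

Start at Judy.
Its neighbours: Karl, Mona, Pia.
Then their neighbours: Frank.
Then next layer: Bob, Carol, Eve.
Then next layer: Ivan.
Then next layer: Liam.
Every vertex is now reached.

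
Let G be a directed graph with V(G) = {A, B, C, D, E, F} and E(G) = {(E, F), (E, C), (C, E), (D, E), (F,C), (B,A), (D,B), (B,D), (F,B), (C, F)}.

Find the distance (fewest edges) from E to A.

3

Distance 0: E.
Distance 1: C, F.
Distance 2: B.
Distance 3: A, D — contains A.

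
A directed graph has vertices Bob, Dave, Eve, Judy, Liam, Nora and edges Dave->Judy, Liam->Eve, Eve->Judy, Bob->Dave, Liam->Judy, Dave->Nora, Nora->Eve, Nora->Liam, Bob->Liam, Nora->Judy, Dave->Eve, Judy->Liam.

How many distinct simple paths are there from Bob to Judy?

Bob→Dave→Eve→Judy
Bob→Dave→Judy
Bob→Dave→Nora→Eve→Judy
Bob→Dave→Nora→Judy
Bob→Dave→Nora→Liam→Eve→Judy
Bob→Dave→Nora→Liam→Judy
Bob→Liam→Eve→Judy
Bob→Liam→Judy

8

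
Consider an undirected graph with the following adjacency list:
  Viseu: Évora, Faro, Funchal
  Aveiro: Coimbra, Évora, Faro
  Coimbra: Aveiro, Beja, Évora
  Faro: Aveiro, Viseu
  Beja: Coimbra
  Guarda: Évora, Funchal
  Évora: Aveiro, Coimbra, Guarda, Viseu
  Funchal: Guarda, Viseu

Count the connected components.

From Aveiro: component {Aveiro, Beja, Coimbra, Évora, Faro, Funchal, Guarda, Viseu}.
That's 1 component.

1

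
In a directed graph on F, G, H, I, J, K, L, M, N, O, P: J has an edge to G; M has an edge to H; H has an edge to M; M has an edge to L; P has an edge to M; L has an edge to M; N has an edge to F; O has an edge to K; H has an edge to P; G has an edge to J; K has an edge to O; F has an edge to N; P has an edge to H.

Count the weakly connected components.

From F: component {F, N}.
From G: component {G, J}.
From H: component {H, L, M, P}.
From I: component {I}.
From K: component {K, O}.
That's 5 components.

5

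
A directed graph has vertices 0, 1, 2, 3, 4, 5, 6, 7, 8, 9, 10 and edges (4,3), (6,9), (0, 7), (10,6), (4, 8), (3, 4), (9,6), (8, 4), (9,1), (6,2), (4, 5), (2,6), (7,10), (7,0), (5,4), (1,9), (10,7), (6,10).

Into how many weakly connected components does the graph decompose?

2

From 0: component {0, 1, 2, 6, 7, 9, 10}.
From 3: component {3, 4, 5, 8}.
That's 2 components.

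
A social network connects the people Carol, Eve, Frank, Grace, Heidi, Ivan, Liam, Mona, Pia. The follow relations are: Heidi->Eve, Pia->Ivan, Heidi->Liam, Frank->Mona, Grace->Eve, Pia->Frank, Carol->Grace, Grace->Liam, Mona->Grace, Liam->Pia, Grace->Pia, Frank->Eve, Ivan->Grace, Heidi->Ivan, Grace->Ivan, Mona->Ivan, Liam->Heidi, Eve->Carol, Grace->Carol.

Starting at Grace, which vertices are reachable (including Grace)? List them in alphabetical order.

Start at Grace.
Its neighbours: Carol, Eve, Ivan, Liam, Pia.
Then their neighbours: Frank, Heidi.
Then next layer: Mona.
Every vertex is now reached.

Carol, Eve, Frank, Grace, Heidi, Ivan, Liam, Mona, Pia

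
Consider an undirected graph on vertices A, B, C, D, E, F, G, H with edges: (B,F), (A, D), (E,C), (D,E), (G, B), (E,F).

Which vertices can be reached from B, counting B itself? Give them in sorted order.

Start at B.
Its neighbours: F, G.
Then their neighbours: E.
Then next layer: C, D.
Then next layer: A.
Nothing further is reachable.

A, B, C, D, E, F, G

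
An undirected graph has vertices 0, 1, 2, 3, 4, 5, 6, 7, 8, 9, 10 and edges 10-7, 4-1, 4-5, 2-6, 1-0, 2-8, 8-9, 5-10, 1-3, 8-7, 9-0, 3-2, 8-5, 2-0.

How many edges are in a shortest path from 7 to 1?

4

Distance 0: 7.
Distance 1: 8, 10.
Distance 2: 2, 5, 9.
Distance 3: 0, 3, 4, 6.
Distance 4: 1 — contains 1.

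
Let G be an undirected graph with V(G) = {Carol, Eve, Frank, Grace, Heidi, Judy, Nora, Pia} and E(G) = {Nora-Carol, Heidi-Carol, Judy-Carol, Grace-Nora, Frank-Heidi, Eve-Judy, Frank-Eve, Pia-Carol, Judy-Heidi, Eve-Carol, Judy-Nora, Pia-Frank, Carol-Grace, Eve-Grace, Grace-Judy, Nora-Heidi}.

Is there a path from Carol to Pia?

Explore from Carol.
Distance 1: reach Eve, Grace, Heidi, Judy, Nora, Pia.
Found Pia.

Yes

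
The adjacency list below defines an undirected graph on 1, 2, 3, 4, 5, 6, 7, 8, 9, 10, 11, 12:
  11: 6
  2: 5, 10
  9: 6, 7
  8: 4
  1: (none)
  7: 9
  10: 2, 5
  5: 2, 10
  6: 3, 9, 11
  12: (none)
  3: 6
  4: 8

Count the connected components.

5

From 1: component {1}.
From 2: component {2, 5, 10}.
From 3: component {3, 6, 7, 9, 11}.
From 4: component {4, 8}.
From 12: component {12}.
That's 5 components.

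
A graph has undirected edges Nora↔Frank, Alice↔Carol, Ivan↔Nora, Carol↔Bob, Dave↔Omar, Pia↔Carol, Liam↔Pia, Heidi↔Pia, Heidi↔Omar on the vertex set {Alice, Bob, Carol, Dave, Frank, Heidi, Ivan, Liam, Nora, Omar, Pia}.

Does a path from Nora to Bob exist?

Explore from Nora.
Distance 1: reach Frank, Ivan.
The search is exhausted without reaching Bob; it lies in a different component.

No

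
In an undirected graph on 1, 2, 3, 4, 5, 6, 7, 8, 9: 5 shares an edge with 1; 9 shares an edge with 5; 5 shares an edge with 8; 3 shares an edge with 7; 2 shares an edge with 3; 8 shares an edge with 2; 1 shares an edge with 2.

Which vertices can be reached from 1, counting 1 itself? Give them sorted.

1, 2, 3, 5, 7, 8, 9

Start at 1.
Its neighbours: 2, 5.
Then their neighbours: 3, 8, 9.
Then next layer: 7.
Nothing further is reachable.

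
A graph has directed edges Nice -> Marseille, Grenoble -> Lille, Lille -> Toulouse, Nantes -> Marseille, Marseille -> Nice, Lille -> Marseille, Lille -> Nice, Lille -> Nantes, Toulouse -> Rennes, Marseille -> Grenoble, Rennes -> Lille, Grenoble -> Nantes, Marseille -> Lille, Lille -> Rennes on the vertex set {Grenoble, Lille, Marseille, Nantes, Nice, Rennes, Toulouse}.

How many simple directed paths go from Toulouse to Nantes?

Toulouse→Rennes→Lille→Marseille→Grenoble→Nantes
Toulouse→Rennes→Lille→Nantes
Toulouse→Rennes→Lille→Nice→Marseille→Grenoble→Nantes

3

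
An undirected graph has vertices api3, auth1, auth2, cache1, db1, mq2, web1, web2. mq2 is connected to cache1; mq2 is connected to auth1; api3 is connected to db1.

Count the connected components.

From api3: component {api3, db1}.
From auth1: component {auth1, cache1, mq2}.
From auth2: component {auth2}.
From web1: component {web1}.
From web2: component {web2}.
That's 5 components.

5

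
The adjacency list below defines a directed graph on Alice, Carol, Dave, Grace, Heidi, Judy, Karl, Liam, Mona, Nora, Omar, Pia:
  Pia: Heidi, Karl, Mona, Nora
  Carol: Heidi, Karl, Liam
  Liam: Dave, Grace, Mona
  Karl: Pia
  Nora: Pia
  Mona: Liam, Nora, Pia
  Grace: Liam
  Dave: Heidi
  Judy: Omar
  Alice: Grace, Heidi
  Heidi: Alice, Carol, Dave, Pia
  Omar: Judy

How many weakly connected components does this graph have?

From Alice: component {Alice, Carol, Dave, Grace, Heidi, Karl, Liam, Mona, Nora, Pia}.
From Judy: component {Judy, Omar}.
That's 2 components.

2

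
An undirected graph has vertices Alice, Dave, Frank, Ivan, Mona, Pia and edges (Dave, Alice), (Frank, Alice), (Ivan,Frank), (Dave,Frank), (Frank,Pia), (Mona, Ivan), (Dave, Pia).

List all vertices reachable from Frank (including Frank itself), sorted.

Alice, Dave, Frank, Ivan, Mona, Pia

Start at Frank.
Its neighbours: Alice, Dave, Ivan, Pia.
Then their neighbours: Mona.
Every vertex is now reached.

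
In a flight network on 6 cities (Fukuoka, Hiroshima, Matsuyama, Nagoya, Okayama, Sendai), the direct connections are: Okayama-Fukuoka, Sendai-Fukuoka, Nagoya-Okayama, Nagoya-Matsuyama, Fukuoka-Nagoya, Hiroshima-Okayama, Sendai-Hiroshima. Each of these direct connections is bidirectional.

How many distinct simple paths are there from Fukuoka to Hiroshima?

3

Fukuoka–Nagoya–Okayama–Hiroshima
Fukuoka–Okayama–Hiroshima
Fukuoka–Sendai–Hiroshima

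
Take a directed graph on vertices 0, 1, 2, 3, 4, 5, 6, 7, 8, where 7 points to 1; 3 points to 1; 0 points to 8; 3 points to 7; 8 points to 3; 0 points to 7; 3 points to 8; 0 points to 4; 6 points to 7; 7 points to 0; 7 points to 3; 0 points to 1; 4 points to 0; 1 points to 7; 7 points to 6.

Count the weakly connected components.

3

From 0: component {0, 1, 3, 4, 6, 7, 8}.
From 2: component {2}.
From 5: component {5}.
That's 3 components.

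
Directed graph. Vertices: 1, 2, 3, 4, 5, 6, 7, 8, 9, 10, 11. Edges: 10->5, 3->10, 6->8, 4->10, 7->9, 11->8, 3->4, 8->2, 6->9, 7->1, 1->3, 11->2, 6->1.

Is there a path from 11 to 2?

Explore from 11.
Distance 1: reach 2, 8.
Found 2.

Yes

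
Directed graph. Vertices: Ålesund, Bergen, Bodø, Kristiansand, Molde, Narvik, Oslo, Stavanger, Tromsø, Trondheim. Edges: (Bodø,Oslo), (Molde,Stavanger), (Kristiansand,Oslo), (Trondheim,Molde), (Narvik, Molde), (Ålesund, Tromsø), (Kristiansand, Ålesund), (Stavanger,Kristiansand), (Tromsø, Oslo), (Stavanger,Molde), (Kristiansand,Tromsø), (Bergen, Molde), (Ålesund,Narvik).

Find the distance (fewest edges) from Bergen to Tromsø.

Distance 0: Bergen.
Distance 1: Molde.
Distance 2: Stavanger.
Distance 3: Kristiansand.
Distance 4: Ålesund, Oslo, Tromsø — contains Tromsø.

4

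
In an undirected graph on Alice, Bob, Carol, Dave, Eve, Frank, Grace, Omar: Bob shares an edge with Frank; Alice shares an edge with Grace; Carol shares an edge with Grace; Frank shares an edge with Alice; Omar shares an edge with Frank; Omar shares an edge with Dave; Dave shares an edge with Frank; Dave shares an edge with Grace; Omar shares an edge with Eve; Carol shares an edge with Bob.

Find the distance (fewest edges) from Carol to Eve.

4

Distance 0: Carol.
Distance 1: Bob, Grace.
Distance 2: Alice, Dave, Frank.
Distance 3: Omar.
Distance 4: Eve — contains Eve.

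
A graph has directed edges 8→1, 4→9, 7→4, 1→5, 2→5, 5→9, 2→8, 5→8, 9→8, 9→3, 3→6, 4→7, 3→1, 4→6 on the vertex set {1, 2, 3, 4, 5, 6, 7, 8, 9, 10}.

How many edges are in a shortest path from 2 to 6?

4

Distance 0: 2.
Distance 1: 5, 8.
Distance 2: 1, 9.
Distance 3: 3.
Distance 4: 6 — contains 6.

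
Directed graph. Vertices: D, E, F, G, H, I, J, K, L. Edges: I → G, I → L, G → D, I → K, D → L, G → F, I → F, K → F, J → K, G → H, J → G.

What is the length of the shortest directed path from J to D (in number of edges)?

2

Distance 0: J.
Distance 1: G, K.
Distance 2: D, F, H — contains D.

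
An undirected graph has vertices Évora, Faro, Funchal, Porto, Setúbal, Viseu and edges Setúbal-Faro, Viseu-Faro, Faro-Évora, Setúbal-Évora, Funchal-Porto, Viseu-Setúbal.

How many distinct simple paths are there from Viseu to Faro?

Viseu–Faro
Viseu–Setúbal–Évora–Faro
Viseu–Setúbal–Faro

3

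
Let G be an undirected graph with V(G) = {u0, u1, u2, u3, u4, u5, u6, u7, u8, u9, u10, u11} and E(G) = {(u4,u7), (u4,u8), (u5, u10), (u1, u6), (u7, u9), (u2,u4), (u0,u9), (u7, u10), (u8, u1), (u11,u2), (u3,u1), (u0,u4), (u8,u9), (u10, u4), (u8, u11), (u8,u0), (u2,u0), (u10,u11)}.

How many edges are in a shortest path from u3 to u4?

3

Distance 0: u3.
Distance 1: u1.
Distance 2: u6, u8.
Distance 3: u0, u4, u9, u11 — contains u4.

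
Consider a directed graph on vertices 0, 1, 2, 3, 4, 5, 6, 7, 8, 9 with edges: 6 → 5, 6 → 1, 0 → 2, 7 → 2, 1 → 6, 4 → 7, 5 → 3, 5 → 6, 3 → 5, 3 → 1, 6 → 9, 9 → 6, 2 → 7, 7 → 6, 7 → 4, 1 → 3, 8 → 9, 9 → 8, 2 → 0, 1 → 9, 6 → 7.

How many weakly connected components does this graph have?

1

From 0: component {0, 1, 2, 3, 4, 5, 6, 7, 8, 9}.
That's 1 component.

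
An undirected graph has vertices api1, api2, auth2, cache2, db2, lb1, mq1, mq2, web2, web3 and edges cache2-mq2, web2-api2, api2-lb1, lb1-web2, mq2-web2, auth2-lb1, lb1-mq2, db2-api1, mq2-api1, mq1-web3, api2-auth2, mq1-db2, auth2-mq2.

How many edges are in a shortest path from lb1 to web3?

5

Distance 0: lb1.
Distance 1: api2, auth2, mq2, web2.
Distance 2: api1, cache2.
Distance 3: db2.
Distance 4: mq1.
Distance 5: web3 — contains web3.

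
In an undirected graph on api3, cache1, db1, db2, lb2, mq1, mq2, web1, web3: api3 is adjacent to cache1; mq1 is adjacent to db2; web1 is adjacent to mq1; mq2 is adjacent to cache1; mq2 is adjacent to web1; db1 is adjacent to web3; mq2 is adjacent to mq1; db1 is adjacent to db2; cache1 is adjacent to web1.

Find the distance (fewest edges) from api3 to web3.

6

Distance 0: api3.
Distance 1: cache1.
Distance 2: mq2, web1.
Distance 3: mq1.
Distance 4: db2.
Distance 5: db1.
Distance 6: web3 — contains web3.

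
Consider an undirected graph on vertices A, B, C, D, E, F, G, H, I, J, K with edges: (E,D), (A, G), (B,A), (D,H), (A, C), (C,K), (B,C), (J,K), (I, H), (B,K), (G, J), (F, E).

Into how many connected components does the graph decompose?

From A: component {A, B, C, G, J, K}.
From D: component {D, E, F, H, I}.
That's 2 components.

2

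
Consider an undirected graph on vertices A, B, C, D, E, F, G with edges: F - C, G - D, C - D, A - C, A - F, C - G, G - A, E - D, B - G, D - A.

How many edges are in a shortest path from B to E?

Distance 0: B.
Distance 1: G.
Distance 2: A, C, D.
Distance 3: E, F — contains E.

3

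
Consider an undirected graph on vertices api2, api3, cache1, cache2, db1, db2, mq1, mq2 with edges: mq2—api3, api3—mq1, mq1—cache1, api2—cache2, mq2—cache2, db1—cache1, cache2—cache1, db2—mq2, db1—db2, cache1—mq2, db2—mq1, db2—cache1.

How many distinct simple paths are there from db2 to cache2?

13

db2–cache1–cache2
db2–cache1–mq1–api3–mq2–cache2
db2–cache1–mq2–cache2
db2–db1–cache1–cache2
db2–db1–cache1–mq1–api3–mq2–cache2
db2–db1–cache1–mq2–cache2
db2–mq1–api3–mq2–cache1–cache2
db2–mq1–api3–mq2–cache2
db2–mq1–cache1–cache2
db2–mq1–cache1–mq2–cache2
db2–mq2–api3–mq1–cache1–cache2
db2–mq2–cache1–cache2
db2–mq2–cache2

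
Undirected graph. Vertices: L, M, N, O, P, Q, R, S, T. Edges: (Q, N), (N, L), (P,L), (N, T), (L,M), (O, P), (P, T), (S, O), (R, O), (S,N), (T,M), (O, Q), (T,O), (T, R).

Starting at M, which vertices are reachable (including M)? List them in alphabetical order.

L, M, N, O, P, Q, R, S, T

Start at M.
Its neighbours: L, T.
Then their neighbours: N, O, P, R.
Then next layer: Q, S.
Every vertex is now reached.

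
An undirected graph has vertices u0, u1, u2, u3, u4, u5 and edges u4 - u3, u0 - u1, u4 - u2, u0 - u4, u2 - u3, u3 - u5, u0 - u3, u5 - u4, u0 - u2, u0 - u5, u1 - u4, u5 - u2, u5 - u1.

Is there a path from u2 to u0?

Explore from u2.
Distance 1: reach u0, u3, u4, u5.
Found u0.

Yes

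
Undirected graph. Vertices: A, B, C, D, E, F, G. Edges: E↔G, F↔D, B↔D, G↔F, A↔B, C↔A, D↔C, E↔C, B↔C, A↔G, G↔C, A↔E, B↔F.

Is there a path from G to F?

Yes

Explore from G.
Distance 1: reach A, C, E, F.
Found F.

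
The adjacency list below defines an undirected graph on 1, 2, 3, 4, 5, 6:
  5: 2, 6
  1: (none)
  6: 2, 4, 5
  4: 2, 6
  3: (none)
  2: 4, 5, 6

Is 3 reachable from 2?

Explore from 2.
Distance 1: reach 4, 5, 6.
The search is exhausted without reaching 3; it lies in a different component.

No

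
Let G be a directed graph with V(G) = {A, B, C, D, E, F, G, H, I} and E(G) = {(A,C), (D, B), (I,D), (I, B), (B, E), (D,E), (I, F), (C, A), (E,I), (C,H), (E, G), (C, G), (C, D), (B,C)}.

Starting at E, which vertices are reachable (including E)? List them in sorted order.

A, B, C, D, E, F, G, H, I

Start at E.
Its neighbours: G, I.
Then their neighbours: B, D, F.
Then next layer: C.
Then next layer: A, H.
Every vertex is now reached.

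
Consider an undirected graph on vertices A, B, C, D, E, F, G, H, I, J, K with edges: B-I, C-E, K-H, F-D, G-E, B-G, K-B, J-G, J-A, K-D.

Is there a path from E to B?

Yes

Explore from E.
Distance 1: reach C, G.
Distance 2: reach B, J.
Found B.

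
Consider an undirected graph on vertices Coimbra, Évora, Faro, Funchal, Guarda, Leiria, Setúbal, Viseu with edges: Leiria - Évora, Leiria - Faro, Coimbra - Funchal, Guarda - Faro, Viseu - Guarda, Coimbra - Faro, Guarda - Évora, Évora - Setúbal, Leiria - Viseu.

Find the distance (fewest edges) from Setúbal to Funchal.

Distance 0: Setúbal.
Distance 1: Évora.
Distance 2: Guarda, Leiria.
Distance 3: Faro, Viseu.
Distance 4: Coimbra.
Distance 5: Funchal — contains Funchal.

5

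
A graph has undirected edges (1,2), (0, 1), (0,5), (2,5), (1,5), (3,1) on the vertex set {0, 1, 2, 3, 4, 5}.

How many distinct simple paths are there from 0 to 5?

0–1–2–5
0–1–5
0–5

3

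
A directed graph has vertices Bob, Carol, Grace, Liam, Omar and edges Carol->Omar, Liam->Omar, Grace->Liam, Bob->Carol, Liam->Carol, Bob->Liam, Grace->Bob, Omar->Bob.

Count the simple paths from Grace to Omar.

Grace→Bob→Carol→Omar
Grace→Bob→Liam→Carol→Omar
Grace→Bob→Liam→Omar
Grace→Liam→Carol→Omar
Grace→Liam→Omar

5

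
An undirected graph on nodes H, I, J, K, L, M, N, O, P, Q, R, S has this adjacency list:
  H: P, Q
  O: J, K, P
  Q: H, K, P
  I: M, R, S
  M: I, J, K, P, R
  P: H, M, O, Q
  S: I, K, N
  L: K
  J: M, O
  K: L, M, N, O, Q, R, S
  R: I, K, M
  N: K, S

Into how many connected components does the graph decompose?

From H: component {H, I, J, K, L, M, N, O, P, Q, R, S}.
That's 1 component.

1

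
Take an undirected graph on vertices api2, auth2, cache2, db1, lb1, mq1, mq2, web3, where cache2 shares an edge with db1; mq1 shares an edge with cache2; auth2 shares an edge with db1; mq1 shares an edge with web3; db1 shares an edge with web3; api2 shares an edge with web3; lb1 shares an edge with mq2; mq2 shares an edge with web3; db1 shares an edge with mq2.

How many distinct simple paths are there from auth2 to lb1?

auth2–db1–cache2–mq1–web3–mq2–lb1
auth2–db1–mq2–lb1
auth2–db1–web3–mq2–lb1

3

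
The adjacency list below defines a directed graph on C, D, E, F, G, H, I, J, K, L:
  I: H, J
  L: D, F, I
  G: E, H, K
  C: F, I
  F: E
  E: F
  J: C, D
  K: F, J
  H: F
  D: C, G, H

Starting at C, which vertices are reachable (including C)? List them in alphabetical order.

Start at C.
Its neighbours: F, I.
Then their neighbours: E, H, J.
Then next layer: D.
Then next layer: G.
Then next layer: K.
Nothing further is reachable.

C, D, E, F, G, H, I, J, K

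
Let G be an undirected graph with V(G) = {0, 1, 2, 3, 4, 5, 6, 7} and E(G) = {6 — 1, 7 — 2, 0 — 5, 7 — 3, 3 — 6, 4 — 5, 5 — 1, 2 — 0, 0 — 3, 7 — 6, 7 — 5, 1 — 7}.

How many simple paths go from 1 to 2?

17

1–5–0–2
1–5–0–3–6–7–2
1–5–0–3–7–2
1–5–7–2
1–5–7–3–0–2
1–5–7–6–3–0–2
1–6–3–0–2
1–6–3–0–5–7–2
... and 9 more.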